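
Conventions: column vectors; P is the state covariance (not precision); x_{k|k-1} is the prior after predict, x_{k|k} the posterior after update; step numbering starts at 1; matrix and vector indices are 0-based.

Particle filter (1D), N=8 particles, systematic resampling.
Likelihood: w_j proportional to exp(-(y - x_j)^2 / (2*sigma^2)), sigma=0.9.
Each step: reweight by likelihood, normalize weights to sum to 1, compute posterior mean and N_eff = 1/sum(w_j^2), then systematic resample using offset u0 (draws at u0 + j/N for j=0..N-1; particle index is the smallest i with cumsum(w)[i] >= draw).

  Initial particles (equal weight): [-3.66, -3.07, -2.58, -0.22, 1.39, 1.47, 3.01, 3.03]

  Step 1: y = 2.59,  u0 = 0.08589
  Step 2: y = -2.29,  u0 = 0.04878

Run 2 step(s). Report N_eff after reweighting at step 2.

step 1: w=[0.0000, 0.0000, 0.0000, 0.0029, 0.1543, 0.1731, 0.3367, 0.3331]  mean=2.4909  Neff=3.5963  idx=[4, 5, 6, 6, 6, 7, 7, 7]
step 2: w=[0.5906, 0.4090, 0.0001, 0.0001, 0.0001, 0.0001, 0.0001, 0.0001]  mean=1.4234  Neff=1.9377  idx=[0, 0, 0, 0, 0, 1, 1, 1]

N_eff = 1.9377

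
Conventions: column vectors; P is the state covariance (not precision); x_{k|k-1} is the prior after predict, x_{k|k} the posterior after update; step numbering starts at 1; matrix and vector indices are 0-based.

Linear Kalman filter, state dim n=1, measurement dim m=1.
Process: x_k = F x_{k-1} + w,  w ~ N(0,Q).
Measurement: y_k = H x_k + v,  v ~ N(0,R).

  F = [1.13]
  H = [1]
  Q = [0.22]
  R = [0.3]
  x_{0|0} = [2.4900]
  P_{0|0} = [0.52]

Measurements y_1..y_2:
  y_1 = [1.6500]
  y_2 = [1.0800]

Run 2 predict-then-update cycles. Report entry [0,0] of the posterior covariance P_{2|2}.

step 1: x^-=[2.8137]  P^-=[0.8840]  S=[1.1840]  K=[0.7466]  nu=[-1.1637]  x^+=[1.9449]  P^+=[0.2240]
step 2: x^-=[2.1977]  P^-=[0.5060]  S=[0.8060]  K=[0.6278]  nu=[-1.1177]  x^+=[1.4960]  P^+=[0.1883]

P_post[0,0] = 0.1883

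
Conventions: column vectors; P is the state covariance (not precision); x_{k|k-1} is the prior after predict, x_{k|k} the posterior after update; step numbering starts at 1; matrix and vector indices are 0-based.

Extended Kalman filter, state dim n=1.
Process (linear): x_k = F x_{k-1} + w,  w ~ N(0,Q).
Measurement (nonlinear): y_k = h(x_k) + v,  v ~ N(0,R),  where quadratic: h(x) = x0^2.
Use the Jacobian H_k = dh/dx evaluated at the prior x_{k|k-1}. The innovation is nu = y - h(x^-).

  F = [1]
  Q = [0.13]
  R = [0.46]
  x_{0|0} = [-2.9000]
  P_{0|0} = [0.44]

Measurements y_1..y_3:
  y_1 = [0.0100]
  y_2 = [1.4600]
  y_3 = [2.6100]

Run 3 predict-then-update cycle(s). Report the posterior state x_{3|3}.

step 1: x^-=[-2.9000]  P^-=[0.5700]  H_jac=[-5.8000]  S=[19.6348]  K=[-0.1684]  nu=[-8.4000]  x^+=[-1.4857]  P^+=[0.0134]
step 2: x^-=[-1.4857]  P^-=[0.1434]  H_jac=[-2.9713]  S=[1.7256]  K=[-0.2468]  nu=[-0.7472]  x^+=[-1.3012]  P^+=[0.0382]
step 3: x^-=[-1.3012]  P^-=[0.1682]  H_jac=[-2.6025]  S=[1.5993]  K=[-0.2737]  nu=[0.9168]  x^+=[-1.5522]  P^+=[0.0484]

x_post = [-1.5522]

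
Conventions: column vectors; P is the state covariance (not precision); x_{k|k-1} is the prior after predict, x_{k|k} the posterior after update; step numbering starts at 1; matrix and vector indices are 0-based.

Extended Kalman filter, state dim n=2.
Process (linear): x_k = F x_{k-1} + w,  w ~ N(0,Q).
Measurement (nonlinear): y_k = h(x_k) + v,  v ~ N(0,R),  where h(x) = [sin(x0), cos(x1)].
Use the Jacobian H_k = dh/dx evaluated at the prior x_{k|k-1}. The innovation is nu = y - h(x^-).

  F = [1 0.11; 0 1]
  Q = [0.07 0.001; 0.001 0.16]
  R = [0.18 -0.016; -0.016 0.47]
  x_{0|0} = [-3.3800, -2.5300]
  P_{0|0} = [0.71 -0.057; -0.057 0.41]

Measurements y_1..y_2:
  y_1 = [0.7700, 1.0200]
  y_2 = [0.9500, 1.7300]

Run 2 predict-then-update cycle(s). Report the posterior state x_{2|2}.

step 1: x^-=[-3.6583, -2.5300]  P^-=[0.7724 -0.0109; -0.0109 0.5700]  H_jac=[-0.8695 0.0000; 0.0000 0.5742]  S=[0.7639 -0.0106; -0.0106 0.6579]  K=[-0.8795 -0.0236; 0.0193 0.4978]  nu=[0.2760, 1.8387]  x^+=[-3.9445, -1.6094]  P^+=[0.1816 0.0052; 0.0052 0.4069]
step 2: x^-=[-4.1215, -1.6094]  P^-=[0.2577 0.0509; 0.0509 0.5669]  H_jac=[-0.5571 0.0000; 0.0000 0.9993]  S=[0.2600 -0.0444; -0.0444 1.0361]  K=[-0.5478 0.0257; -0.0160 0.5461]  nu=[0.1196, 1.7686]  x^+=[-4.1416, -0.6455]  P^+=[0.1777 0.0208; 0.0208 0.2571]

x_post = [-4.1416, -0.6455]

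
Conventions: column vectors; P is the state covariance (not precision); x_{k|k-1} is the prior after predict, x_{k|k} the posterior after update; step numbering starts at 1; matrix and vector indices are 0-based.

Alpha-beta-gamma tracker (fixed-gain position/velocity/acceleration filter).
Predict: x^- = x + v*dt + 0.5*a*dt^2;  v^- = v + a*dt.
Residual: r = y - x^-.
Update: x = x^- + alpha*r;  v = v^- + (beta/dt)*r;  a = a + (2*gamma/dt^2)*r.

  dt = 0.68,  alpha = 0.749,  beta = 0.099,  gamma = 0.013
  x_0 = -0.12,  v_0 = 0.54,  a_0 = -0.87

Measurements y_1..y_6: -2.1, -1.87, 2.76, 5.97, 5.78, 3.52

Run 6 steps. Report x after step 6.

x_post = 3.8752

step 1: x_pred=0.0461  r=-2.1461  x^+=-1.5613  v^+=-0.3640  a^+=-0.9907
step 2: x_pred=-2.0379  r=0.1679  x^+=-1.9122  v^+=-1.0132  a^+=-0.9812
step 3: x_pred=-2.8280  r=5.5880  x^+=1.3574  v^+=-0.8669  a^+=-0.6670
step 4: x_pred=0.6137  r=5.3563  x^+=4.6256  v^+=-0.5407  a^+=-0.3658
step 5: x_pred=4.1733  r=1.6067  x^+=5.3767  v^+=-0.5555  a^+=-0.2755
step 6: x_pred=4.9353  r=-1.4153  x^+=3.8752  v^+=-0.9489  a^+=-0.3551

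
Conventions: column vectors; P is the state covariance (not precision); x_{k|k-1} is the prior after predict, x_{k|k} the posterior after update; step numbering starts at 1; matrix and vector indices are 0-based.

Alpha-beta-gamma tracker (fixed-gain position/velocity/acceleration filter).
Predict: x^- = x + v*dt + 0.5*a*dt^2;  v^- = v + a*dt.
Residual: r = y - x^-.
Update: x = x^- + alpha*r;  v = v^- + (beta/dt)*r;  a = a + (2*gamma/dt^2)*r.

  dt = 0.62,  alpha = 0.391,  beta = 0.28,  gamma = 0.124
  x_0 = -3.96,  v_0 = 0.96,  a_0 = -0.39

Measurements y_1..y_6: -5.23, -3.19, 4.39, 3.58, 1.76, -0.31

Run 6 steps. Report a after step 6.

step 1: x_pred=-3.4398  r=-1.7902  x^+=-4.1397  v^+=-0.0903  a^+=-1.5450
step 2: x_pred=-4.4927  r=1.3027  x^+=-3.9833  v^+=-0.4599  a^+=-0.7046
step 3: x_pred=-4.4039  r=8.7939  x^+=-0.9655  v^+=3.0747  a^+=4.9689
step 4: x_pred=1.8959  r=1.6841  x^+=2.5544  v^+=6.9160  a^+=6.0554
step 5: x_pred=8.0061  r=-6.2461  x^+=5.5639  v^+=7.8495  a^+=2.0257
step 6: x_pred=10.8200  r=-11.1300  x^+=6.4681  v^+=4.0790  a^+=-5.1549

a_post = -5.1549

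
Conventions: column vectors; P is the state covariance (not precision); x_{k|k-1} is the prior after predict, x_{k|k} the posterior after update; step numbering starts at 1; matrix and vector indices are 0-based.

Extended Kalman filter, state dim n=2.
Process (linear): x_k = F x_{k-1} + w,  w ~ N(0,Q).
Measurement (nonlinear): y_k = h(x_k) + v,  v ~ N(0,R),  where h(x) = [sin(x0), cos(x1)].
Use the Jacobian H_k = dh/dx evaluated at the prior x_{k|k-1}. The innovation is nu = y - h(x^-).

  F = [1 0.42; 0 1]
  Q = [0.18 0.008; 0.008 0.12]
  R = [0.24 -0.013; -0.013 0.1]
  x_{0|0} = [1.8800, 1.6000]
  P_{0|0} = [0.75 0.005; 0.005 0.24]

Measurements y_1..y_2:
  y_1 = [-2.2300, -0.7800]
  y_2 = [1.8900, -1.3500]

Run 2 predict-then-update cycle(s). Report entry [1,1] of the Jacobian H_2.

step 1: x^-=[2.5520, 1.6000]  P^-=[0.9765 0.1138; 0.1138 0.3600]  H_jac=[-0.8312 0.0000; 0.0000 -0.9996]  S=[0.9146 0.0815; 0.0815 0.4597]  K=[-0.8793 -0.0915; -0.0342 -0.7767]  nu=[-2.7860, -0.7508]  x^+=[5.0703, 2.2784]  P^+=[0.2525 -0.0023; -0.0023 0.0773]
step 2: x^-=[6.0273, 2.2784]  P^-=[0.4442 0.0382; 0.0382 0.1973]  H_jac=[0.9674 0.0000; 0.0000 -0.7600]  S=[0.6557 -0.0411; -0.0411 0.2139]  K=[0.6547 -0.0099; 0.0126 -0.6983]  nu=[2.1431, -0.7000]  x^+=[7.4373, 2.7942]  P^+=[0.1626 0.0125; 0.0125 0.0921]

H_jac[1,1] = -0.7600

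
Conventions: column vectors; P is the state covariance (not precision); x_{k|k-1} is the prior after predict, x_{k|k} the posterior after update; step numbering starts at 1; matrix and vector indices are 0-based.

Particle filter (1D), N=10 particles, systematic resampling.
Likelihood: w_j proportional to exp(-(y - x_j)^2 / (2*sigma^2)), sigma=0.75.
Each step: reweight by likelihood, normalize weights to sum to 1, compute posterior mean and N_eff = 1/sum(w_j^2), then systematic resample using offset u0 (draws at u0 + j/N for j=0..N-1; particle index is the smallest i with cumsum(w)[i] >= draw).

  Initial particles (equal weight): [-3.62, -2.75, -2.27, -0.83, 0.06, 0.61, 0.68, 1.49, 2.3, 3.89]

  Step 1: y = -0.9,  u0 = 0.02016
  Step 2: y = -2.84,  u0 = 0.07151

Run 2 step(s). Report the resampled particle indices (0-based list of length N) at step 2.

resampled_idx = [0, 0, 0, 0, 0, 1, 1, 1, 1, 5]

step 1: w=[0.0007, 0.0248, 0.0982, 0.5183, 0.2295, 0.0686, 0.0566, 0.0032, 0.0001, 0.0000]  mean=-0.6249  Neff=2.9457  idx=[1, 2, 3, 3, 3, 3, 3, 4, 4, 5]
step 2: w=[0.5278, 0.3983, 0.0147, 0.0147, 0.0147, 0.0147, 0.0147, 0.0003, 0.0003, 0.0000]  mean=-2.4164  Neff=2.2815  idx=[0, 0, 0, 0, 0, 1, 1, 1, 1, 5]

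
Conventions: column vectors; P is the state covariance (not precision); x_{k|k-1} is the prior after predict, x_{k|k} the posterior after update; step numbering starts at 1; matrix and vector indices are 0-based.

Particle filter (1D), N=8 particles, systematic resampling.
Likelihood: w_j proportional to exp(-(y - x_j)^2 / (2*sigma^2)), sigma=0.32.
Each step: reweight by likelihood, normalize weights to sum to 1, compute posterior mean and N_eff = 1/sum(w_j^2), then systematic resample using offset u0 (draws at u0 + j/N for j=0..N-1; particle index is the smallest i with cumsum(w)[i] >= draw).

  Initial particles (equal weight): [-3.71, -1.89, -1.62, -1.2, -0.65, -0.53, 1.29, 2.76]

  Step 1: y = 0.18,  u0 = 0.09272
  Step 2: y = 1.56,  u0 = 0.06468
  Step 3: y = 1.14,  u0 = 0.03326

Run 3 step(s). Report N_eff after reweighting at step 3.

step 1: w=[0.0000, 0.0000, 0.0000, 0.0007, 0.2826, 0.6967, 0.0199, 0.0000]  mean=-0.5282  Neff=1.7677  idx=[4, 4, 5, 5, 5, 5, 5, 5]
step 2: w=[0.0131, 0.0131, 0.1623, 0.1623, 0.1623, 0.1623, 0.1623, 0.1623]  mean=-0.5331  Neff=6.3127  idx=[2, 3, 3, 4, 5, 6, 6, 7]
step 3: w=[0.1250, 0.1250, 0.1250, 0.1250, 0.1250, 0.1250, 0.1250, 0.1250]  mean=-0.5300  Neff=8.0000  idx=[0, 1, 2, 3, 4, 5, 6, 7]

N_eff = 8.0000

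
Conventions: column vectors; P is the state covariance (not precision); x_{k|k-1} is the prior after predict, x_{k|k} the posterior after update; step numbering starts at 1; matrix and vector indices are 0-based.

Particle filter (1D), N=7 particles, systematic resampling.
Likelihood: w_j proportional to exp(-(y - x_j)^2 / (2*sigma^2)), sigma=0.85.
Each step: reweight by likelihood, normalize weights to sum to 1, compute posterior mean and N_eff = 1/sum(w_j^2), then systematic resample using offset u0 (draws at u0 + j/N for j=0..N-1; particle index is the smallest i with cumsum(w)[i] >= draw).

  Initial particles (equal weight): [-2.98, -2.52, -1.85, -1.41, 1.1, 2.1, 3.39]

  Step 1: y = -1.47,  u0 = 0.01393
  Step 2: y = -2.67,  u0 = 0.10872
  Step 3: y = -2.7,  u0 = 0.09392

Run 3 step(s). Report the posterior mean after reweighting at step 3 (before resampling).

step 1: w=[0.0798, 0.1803, 0.3500, 0.3858, 0.0040, 0.0001, 0.0000]  mean=-1.8792  Neff=3.2234  idx=[0, 1, 2, 2, 2, 3, 3]
step 2: w=[0.2093, 0.2202, 0.1405, 0.1405, 0.1405, 0.0746, 0.0746]  mean=-2.1684  Neff=6.1499  idx=[0, 1, 1, 2, 3, 4, 6]
step 3: w=[0.1880, 0.1941, 0.1941, 0.1204, 0.1204, 0.1204, 0.0627]  mean=-2.2949  Neff=6.3262  idx=[0, 1, 1, 2, 3, 4, 6]

post_mean = -2.2949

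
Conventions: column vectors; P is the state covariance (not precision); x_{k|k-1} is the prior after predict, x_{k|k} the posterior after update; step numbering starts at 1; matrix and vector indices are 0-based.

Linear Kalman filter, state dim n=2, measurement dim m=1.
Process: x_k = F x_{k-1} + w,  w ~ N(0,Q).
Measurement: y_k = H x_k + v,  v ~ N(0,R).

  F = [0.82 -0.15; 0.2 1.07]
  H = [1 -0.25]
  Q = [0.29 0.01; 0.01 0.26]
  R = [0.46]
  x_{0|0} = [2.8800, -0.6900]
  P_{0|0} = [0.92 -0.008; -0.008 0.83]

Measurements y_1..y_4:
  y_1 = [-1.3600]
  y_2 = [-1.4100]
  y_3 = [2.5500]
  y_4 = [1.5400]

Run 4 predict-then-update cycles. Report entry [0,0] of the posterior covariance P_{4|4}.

P_post[0,0] = 0.2530

step 1: x^-=[2.4651, -0.1623]  P^-=[0.9293 0.0209; 0.0209 1.2436]  S=[1.4565]  K=[0.6344; -0.1991]  nu=[-3.8657]  x^+=[0.0127, 0.6074]  P^+=[0.3430 0.2049; 0.2049 1.1859]
step 2: x^-=[-0.0807, 0.6525]  P^-=[0.4969 0.0495; 0.0495 1.7191]  S=[1.0396]  K=[0.4661; -0.3658]  nu=[-1.1662]  x^+=[-0.6242, 1.0790]  P^+=[0.2711 0.2268; 0.2268 1.5801]
step 3: x^-=[-0.6737, 1.0297]  P^-=[0.4521 -0.0070; -0.0070 2.1769]  S=[1.0516]  K=[0.4315; -0.5242]  nu=[3.4812]  x^+=[0.8285, -0.7950]  P^+=[0.2562 0.2309; 0.2309 1.8880]
step 4: x^-=[0.7986, -0.6849]  P^-=[0.4480 -0.0554; -0.0554 2.5306]  S=[1.0938]  K=[0.4222; -0.6290]  nu=[0.5702]  x^+=[1.0393, -1.0436]  P^+=[0.2530 0.2351; 0.2351 2.0979]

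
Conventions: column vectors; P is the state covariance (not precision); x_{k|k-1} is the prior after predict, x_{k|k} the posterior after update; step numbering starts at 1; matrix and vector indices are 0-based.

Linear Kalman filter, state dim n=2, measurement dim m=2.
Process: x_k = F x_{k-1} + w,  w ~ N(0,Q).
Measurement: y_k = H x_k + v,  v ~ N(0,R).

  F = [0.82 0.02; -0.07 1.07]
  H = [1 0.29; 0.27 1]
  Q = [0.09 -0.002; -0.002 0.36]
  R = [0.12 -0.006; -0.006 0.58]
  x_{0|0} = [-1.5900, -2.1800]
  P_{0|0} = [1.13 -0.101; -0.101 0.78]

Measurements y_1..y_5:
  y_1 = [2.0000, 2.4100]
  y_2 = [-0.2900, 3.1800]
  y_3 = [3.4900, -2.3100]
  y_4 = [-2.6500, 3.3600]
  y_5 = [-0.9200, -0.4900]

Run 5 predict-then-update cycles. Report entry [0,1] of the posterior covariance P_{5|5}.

step 1: x^-=[-1.3474, -2.2213]  P^-=[0.8468 -0.1386; -0.1386 1.2737]  S=[0.9935 0.4425; 0.4425 1.8406]  K=[0.8848 -0.1638; -0.0750 0.6897]  nu=[3.9916, 4.9951]  x^+=[1.3661, 0.9246]  P^+=[0.1478 -0.1403; -0.1403 0.4383]
step 2: x^-=[1.1387, 0.8937]  P^-=[0.1850 -0.1240; -0.1240 0.8836]  S=[0.3074 0.1665; 0.1665 1.4101]  K=[0.5483 -0.1172; 0.1108 0.5898]  nu=[-1.6879, 1.9788]  x^+=[-0.0188, 1.8737]  P^+=[0.0946 -0.0968; -0.0968 0.3675]
step 3: x^-=[0.0220, 2.0062]  P^-=[0.1506 -0.0844; -0.0844 0.7958]  S=[0.2886 0.1744; 0.1744 1.3412]  K=[0.4957 -0.0971; 0.1725 0.5539]  nu=[2.8862, -4.3221]  x^+=[1.8723, 0.1099]  P^+=[0.0838 -0.0819; -0.0819 0.3424]
step 4: x^-=[1.5374, -0.0135]  P^-=[0.1438 -0.0712; -0.0712 0.7646]  S=[0.2868 0.1778; 0.1778 1.3167]  K=[0.4853 -0.0901; 0.1898 0.5405]  nu=[-4.1835, 2.9584]  x^+=[-0.7593, 0.7916]  P^+=[0.0811 -0.0771; -0.0771 0.3332]
step 5: x^-=[-0.6068, 0.9002]  P^-=[0.1422 -0.0671; -0.0671 0.7534]  S=[0.2866 0.1786; 0.1786 1.3075]  K=[0.4829 -0.0879; 0.1945 0.5358]  nu=[-0.5743, -1.2264]  x^+=[-0.7763, 0.1314]  P^+=[0.0804 -0.0756; -0.0756 0.3300]

P_post[0,1] = -0.0756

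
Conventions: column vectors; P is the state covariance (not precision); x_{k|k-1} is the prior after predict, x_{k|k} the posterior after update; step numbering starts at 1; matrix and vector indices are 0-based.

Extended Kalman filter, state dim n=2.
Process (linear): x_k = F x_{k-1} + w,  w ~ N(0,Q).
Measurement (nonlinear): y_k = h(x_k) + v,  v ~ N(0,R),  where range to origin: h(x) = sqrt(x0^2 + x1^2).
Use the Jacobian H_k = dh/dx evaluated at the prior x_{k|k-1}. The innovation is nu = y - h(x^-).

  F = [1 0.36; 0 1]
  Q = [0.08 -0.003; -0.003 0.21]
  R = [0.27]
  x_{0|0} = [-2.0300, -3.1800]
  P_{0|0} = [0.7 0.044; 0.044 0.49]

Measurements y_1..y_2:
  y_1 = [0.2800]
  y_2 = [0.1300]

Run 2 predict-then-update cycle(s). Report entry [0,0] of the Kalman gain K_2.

K[0,0] = -0.3469

step 1: x^-=[-3.1748, -3.1800]  P^-=[0.8752 0.2174; 0.2174 0.7000]  H_jac=[-0.7065 -0.7077]  S=[1.2748]  K=[-0.6057; -0.5091]  nu=[-4.2135]  x^+=[-0.6226, -1.0350]  P^+=[0.4075 -0.1757; -0.1757 0.3696]
step 2: x^-=[-0.9952, -1.0350]  P^-=[0.4089 -0.0456; -0.0456 0.5796]  H_jac=[-0.6931 -0.7208]  S=[0.7220]  K=[-0.3469; -0.5349]  nu=[-1.3059]  x^+=[-0.5422, -0.3365]  P^+=[0.3220 -0.1796; -0.1796 0.3731]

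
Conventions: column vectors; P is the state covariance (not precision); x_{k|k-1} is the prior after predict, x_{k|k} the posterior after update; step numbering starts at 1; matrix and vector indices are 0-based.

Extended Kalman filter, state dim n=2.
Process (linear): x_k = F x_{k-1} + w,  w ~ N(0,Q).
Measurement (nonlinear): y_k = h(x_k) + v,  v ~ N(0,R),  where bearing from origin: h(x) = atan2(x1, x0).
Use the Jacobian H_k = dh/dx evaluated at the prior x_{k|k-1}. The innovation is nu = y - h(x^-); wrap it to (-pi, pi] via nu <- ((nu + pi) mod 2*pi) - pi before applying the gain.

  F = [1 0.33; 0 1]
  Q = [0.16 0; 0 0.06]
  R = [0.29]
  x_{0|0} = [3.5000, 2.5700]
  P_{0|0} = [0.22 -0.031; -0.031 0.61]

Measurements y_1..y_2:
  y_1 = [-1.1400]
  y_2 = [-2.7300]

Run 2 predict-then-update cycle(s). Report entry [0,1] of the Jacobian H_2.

H_jac[0,1] = 0.1690

step 1: x^-=[4.3481, 2.5700]  P^-=[0.4260 0.1703; 0.1703 0.6700]  H_jac=[-0.1007 0.1704]  S=[0.3079]  K=[-0.0451; 0.3151]  nu=[-1.6738]  x^+=[4.4236, 2.0425]  P^+=[0.4253 0.1747; 0.1747 0.6394]
step 2: x^-=[5.0976, 2.0425]  P^-=[0.7703 0.3857; 0.3857 0.6994]  H_jac=[-0.0677 0.1690]  S=[0.3047]  K=[0.0427; 0.3023]  nu=[-3.1111]  x^+=[4.9646, 1.1021]  P^+=[0.7697 0.3817; 0.3817 0.6716]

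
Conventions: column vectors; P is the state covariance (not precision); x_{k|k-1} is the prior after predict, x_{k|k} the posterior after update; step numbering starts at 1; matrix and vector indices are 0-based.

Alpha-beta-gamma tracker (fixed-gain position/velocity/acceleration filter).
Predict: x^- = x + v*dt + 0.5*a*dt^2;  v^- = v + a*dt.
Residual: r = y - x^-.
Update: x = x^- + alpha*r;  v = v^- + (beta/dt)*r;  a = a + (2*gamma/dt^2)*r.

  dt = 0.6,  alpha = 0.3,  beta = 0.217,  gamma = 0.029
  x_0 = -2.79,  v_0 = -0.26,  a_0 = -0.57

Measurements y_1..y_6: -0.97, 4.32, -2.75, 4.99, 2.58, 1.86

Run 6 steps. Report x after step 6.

step 1: x_pred=-3.0486  r=2.0786  x^+=-2.4250  v^+=0.1498  a^+=-0.2351
step 2: x_pred=-2.3775  r=6.6975  x^+=-0.3682  v^+=2.4309  a^+=0.8439
step 3: x_pred=1.2422  r=-3.9922  x^+=0.0446  v^+=1.4934  a^+=0.2007
step 4: x_pred=0.9768  r=4.0132  x^+=2.1807  v^+=3.0653  a^+=0.8473
step 5: x_pred=4.1725  r=-1.5925  x^+=3.6947  v^+=2.9978  a^+=0.5907
step 6: x_pred=5.5997  r=-3.7397  x^+=4.4778  v^+=1.9997  a^+=-0.0118

x_post = 4.4778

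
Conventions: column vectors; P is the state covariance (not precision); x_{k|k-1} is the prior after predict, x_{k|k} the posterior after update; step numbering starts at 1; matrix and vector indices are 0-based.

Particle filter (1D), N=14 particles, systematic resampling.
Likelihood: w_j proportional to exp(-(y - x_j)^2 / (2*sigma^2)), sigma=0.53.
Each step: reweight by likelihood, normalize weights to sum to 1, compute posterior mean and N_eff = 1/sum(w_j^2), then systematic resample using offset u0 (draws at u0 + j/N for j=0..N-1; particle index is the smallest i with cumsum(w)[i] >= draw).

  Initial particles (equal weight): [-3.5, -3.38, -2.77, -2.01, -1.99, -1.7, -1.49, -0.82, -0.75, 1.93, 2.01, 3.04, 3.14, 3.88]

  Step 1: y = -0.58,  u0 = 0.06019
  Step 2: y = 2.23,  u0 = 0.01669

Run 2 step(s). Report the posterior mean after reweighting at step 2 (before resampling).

step 1: w=[0.0000, 0.0000, 0.0001, 0.0117, 0.0129, 0.0478, 0.1020, 0.4022, 0.4233, 0.0000, 0.0000, 0.0000, 0.0000, 0.0000]  mean=-0.9300  Neff=2.8257  idx=[5, 6, 7, 7, 7, 7, 7, 7, 8, 8, 8, 8, 8, 8]
step 2: w=[0.0000, 0.0000, 0.0534, 0.0534, 0.0534, 0.0534, 0.0534, 0.0534, 0.1132, 0.1132, 0.1132, 0.1132, 0.1132, 0.1132]  mean=-0.7724  Neff=10.6308  idx=[2, 3, 4, 6, 7, 8, 9, 9, 10, 10, 11, 12, 12, 13]

post_mean = -0.7724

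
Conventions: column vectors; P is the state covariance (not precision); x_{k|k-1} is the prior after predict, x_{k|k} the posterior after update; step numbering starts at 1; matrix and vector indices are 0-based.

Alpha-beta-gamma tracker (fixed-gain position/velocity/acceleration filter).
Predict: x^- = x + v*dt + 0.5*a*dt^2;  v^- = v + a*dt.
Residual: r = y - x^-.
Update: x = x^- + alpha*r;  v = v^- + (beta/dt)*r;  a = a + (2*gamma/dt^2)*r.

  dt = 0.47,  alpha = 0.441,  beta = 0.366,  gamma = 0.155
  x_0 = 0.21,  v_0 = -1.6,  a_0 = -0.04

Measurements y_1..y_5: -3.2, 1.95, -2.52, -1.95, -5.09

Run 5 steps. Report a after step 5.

a_post = -3.8350

step 1: x_pred=-0.5464  r=-2.6536  x^+=-1.7166  v^+=-3.6852  a^+=-3.7639
step 2: x_pred=-3.8644  r=5.8144  x^+=-1.3003  v^+=-0.9264  a^+=4.3958
step 3: x_pred=-1.2502  r=-1.2698  x^+=-1.8102  v^+=0.1507  a^+=2.6137
step 4: x_pred=-1.4506  r=-0.4994  x^+=-1.6709  v^+=0.9903  a^+=1.9129
step 5: x_pred=-0.9941  r=-4.0959  x^+=-2.8004  v^+=-1.3002  a^+=-3.8350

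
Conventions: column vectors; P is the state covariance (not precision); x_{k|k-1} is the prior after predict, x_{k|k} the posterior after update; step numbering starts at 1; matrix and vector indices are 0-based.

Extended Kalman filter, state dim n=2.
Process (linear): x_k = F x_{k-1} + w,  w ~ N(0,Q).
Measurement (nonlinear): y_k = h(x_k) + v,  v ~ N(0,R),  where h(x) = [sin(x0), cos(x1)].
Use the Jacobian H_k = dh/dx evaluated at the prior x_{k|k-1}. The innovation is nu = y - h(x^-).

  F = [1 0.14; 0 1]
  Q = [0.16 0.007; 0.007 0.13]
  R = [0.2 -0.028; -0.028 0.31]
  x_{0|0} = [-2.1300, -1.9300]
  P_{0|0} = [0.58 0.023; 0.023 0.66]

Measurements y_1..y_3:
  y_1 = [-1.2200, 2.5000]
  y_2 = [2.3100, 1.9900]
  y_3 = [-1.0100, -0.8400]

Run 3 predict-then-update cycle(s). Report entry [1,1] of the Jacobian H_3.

H_jac[1,1] = 0.3794

step 1: x^-=[-2.4002, -1.9300]  P^-=[0.7594 0.1224; 0.1224 0.7900]  H_jac=[-0.7375 0.0000; 0.0000 0.9362]  S=[0.6131 -0.1125; -0.1125 1.0024]  K=[-0.9113 0.0120; -0.0121 0.7365]  nu=[-0.5447, 2.8515]  x^+=[-1.8695, 0.1766]  P^+=[0.2476 0.0312; 0.0312 0.2442]
step 2: x^-=[-1.8448, 0.1766]  P^-=[0.4211 0.0724; 0.0724 0.3742]  H_jac=[-0.2706 0.0000; 0.0000 -0.1757]  S=[0.2308 -0.0246; -0.0246 0.3216]  K=[-0.5019 -0.0779; -0.1075 -0.2127]  nu=[3.2727, 1.0056]  x^+=[-3.5658, -0.3892]  P^+=[0.3629 0.0575; 0.0575 0.3581]
step 3: x^-=[-3.6203, -0.3892]  P^-=[0.5460 0.1146; 0.1146 0.4881]  H_jac=[-0.8876 0.0000; 0.0000 0.3794]  S=[0.6302 -0.0666; -0.0666 0.3803]  K=[-0.7713 -0.0207; -0.1120 0.4674]  nu=[-1.4706, -1.7652]  x^+=[-2.4495, -1.0496]  P^+=[0.1731 0.0400; 0.0400 0.3902]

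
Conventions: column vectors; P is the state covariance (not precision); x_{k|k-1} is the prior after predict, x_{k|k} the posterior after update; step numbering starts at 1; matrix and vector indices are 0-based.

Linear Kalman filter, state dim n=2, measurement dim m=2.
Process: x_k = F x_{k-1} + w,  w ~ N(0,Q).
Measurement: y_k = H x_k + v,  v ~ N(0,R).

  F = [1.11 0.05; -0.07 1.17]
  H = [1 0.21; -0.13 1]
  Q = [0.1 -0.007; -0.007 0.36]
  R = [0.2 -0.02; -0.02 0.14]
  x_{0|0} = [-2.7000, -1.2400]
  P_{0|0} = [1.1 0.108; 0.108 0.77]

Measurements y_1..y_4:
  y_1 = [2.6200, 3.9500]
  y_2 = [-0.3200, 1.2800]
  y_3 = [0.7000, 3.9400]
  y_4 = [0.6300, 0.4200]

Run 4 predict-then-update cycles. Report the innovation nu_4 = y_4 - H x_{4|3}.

step 1: x^-=[-3.0590, -1.2618]  P^-=[1.4692 0.0925; 0.0925 1.4018]  S=[1.7699 0.1733; 0.1733 1.5425]  K=[0.8568 -0.1601; 0.1318 0.8861]  nu=[5.9440, 4.8141]  x^+=[1.2627, 3.7875]  P^+=[0.1780 -0.0164; -0.0164 0.1193]
step 2: x^-=[1.5910, 4.3430]  P^-=[0.3178 -0.0351; -0.0351 0.5269]  S=[0.5263 0.0152; 0.0152 0.6814]  K=[0.5935 -0.1254; 0.1211 0.7772]  nu=[-2.8231, -2.8562]  x^+=[0.2738, 1.7812]  P^+=[0.1240 -0.0133; -0.0133 0.1047]
step 3: x^-=[0.3930, 2.0648]  P^-=[0.2516 -0.0277; -0.0277 0.5061]  S=[0.4622 0.0266; 0.0266 0.6575]  K=[0.5382 -0.1137; 0.1256 0.7701]  nu=[-0.1266, 1.9263]  x^+=[0.1059, 3.5322]  P^+=[0.1124 -0.0121; -0.0121 0.1037]
step 4: x^-=[0.2941, 4.1253]  P^-=[0.2375 -0.0253; -0.0253 0.5045]  S=[0.4491 0.0305; 0.0305 0.6551]  K=[0.5244 -0.1101; 0.1274 0.7692]  nu=[-0.5304, -3.6671]  x^+=[0.4198, 1.2369]  P^+=[0.1095 -0.0117; -0.0117 0.1036]

innov = [-0.5304, -3.6671]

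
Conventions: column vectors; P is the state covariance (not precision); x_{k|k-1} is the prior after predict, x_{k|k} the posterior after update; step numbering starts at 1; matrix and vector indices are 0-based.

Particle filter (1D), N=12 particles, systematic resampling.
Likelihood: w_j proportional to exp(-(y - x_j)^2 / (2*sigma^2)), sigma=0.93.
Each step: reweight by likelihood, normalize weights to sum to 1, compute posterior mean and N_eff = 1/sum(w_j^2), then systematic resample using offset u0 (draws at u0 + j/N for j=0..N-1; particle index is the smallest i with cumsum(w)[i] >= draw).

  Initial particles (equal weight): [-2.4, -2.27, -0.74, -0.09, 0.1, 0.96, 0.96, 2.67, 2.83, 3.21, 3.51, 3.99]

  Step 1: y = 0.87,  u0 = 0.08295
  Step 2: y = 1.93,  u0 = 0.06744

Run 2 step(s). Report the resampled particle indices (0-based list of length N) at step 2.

resampled_idx = [2, 4, 5, 5, 6, 7, 7, 8, 9, 9, 10, 11]

step 1: w=[0.0005, 0.0009, 0.0582, 0.1528, 0.1847, 0.2591, 0.2591, 0.0400, 0.0282, 0.0110, 0.0046, 0.0009]  mean=0.6978  Neff=5.0602  idx=[3, 3, 4, 4, 5, 5, 5, 6, 6, 6, 7, 11]
step 2: w=[0.0198, 0.0198, 0.0302, 0.0302, 0.1216, 0.1216, 0.1216, 0.1216, 0.1216, 0.1216, 0.1526, 0.0180]  mean=1.1820  Neff=8.7045  idx=[2, 4, 5, 5, 6, 7, 7, 8, 9, 9, 10, 11]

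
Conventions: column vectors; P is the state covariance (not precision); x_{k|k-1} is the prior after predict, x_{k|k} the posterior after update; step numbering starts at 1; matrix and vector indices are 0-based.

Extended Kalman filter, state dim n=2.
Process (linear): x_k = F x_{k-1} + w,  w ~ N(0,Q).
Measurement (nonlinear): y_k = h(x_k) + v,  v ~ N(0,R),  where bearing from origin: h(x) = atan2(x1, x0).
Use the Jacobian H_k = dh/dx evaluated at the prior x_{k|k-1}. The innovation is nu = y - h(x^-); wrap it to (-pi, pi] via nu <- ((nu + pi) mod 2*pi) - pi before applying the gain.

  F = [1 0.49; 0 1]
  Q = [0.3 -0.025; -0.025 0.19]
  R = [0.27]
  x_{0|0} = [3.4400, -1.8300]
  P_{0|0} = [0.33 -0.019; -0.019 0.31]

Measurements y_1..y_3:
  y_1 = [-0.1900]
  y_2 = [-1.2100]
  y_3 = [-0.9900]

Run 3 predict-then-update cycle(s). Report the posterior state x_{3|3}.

step 1: x^-=[2.5433, -1.8300]  P^-=[0.6858 0.1079; 0.1079 0.5000]  H_jac=[0.1864 0.2591]  S=[0.3378]  K=[0.4612; 0.4430]  nu=[0.4337]  x^+=[2.7433, -1.6379]  P^+=[0.6140 0.0389; 0.0389 0.4337]
step 2: x^-=[1.9408, -1.6379]  P^-=[1.0562 0.2264; 0.2264 0.6237]  H_jac=[0.2540 0.3009]  S=[0.4292]  K=[0.7837; 0.5713]  nu=[-0.5090]  x^+=[1.5418, -1.9287]  P^+=[0.7926 0.0342; 0.0342 0.4836]
step 3: x^-=[0.5968, -1.9287]  P^-=[1.2423 0.2462; 0.2462 0.6736]  H_jac=[0.4732 0.1464]  S=[0.5967]  K=[1.0455; 0.3606]  nu=[0.2807]  x^+=[0.8903, -1.8275]  P^+=[0.5900 0.0213; 0.0213 0.5961]

x_post = [0.8903, -1.8275]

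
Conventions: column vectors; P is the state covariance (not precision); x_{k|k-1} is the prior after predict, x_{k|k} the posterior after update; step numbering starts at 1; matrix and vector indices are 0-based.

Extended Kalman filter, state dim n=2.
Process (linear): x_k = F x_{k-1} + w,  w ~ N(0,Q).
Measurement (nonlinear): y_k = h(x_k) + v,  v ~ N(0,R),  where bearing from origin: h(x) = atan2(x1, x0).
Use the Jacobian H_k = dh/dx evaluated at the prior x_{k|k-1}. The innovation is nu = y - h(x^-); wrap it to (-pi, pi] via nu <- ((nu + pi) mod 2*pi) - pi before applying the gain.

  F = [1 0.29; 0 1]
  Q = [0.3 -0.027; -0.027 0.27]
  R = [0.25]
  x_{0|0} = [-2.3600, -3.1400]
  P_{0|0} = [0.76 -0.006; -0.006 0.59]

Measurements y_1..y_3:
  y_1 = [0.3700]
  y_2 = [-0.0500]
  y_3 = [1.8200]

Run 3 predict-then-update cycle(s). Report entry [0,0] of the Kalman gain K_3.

step 1: x^-=[-3.2706, -3.1400]  P^-=[1.1061 0.1381; 0.1381 0.8600]  H_jac=[0.1528 -0.1591]  S=[0.2909]  K=[0.5054; -0.3979]  nu=[2.7466]  x^+=[-1.8826, -4.2328]  P^+=[1.0319 0.1966; 0.1966 0.8139]
step 2: x^-=[-3.1101, -4.2328]  P^-=[1.5143 0.4056; 0.4056 1.0839]  H_jac=[0.1534 -0.1127]  S=[0.2854]  K=[0.6539; -0.2101]  nu=[2.1545]  x^+=[-1.7014, -4.6855]  P^+=[1.3923 0.4448; 0.4448 1.0714]
step 3: x^-=[-3.0602, -4.6855]  P^-=[2.0404 0.7285; 0.7285 1.3414]  H_jac=[0.1496 -0.0977]  S=[0.2872]  K=[0.8151; -0.0769]  nu=[-2.3138]  x^+=[-4.9462, -4.5076]  P^+=[1.8496 0.7465; 0.7465 1.3397]

K[0,0] = 0.8151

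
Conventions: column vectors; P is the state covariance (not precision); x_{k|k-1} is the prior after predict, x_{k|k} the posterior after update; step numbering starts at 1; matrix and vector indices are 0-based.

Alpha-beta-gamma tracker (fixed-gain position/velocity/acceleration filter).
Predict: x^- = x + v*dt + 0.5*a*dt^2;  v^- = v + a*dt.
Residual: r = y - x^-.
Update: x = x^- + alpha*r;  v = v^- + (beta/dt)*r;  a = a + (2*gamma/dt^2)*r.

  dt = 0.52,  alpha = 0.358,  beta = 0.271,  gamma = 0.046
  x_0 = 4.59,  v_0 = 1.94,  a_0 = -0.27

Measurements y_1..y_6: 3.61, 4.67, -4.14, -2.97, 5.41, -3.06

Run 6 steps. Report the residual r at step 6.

step 1: x_pred=5.5623  r=-1.9523  x^+=4.8634  v^+=0.7822  a^+=-0.9342
step 2: x_pred=5.1438  r=-0.4738  x^+=4.9742  v^+=0.0494  a^+=-1.0954
step 3: x_pred=4.8518  r=-8.9918  x^+=1.6327  v^+=-5.2063  a^+=-4.1548
step 4: x_pred=-1.6363  r=-1.3337  x^+=-2.1138  v^+=-8.0618  a^+=-4.6086
step 5: x_pred=-6.9290  r=12.3390  x^+=-2.5116  v^+=-4.0278  a^+=-0.4104
step 6: x_pred=-4.6616  r=1.6016  x^+=-4.0882  v^+=-3.4065  a^+=0.1345

resid = 1.6016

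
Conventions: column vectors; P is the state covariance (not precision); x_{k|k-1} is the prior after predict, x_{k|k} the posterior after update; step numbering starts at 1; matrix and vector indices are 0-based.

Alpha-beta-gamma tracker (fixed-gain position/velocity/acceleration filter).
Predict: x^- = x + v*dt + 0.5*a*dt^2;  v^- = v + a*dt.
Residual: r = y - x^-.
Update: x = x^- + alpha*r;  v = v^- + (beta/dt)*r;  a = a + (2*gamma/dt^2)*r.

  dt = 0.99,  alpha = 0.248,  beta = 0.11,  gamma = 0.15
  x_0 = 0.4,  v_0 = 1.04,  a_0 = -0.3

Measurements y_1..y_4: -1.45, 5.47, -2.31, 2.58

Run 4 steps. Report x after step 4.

x_post = 0.7495

step 1: x_pred=1.2826  r=-2.7326  x^+=0.6049  v^+=0.4394  a^+=-1.1364
step 2: x_pred=0.4830  r=4.9870  x^+=1.7198  v^+=-0.1316  a^+=0.3901
step 3: x_pred=1.7807  r=-4.0907  x^+=0.7662  v^+=-0.1999  a^+=-0.8621
step 4: x_pred=0.1458  r=2.4342  x^+=0.7495  v^+=-0.7829  a^+=-0.1170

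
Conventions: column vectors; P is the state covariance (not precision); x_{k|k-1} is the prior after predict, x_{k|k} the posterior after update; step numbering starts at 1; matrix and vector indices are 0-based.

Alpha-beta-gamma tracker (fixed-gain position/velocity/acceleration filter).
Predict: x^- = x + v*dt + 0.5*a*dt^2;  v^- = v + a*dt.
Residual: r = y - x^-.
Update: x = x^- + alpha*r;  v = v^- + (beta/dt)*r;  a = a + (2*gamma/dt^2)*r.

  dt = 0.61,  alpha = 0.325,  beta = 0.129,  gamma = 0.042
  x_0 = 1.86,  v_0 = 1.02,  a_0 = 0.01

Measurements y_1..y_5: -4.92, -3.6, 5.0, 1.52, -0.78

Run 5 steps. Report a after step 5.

a_post = 0.4713

step 1: x_pred=2.4841  r=-7.4041  x^+=0.0777  v^+=-0.5397  a^+=-1.6614
step 2: x_pred=-0.5606  r=-3.0394  x^+=-1.5484  v^+=-2.1959  a^+=-2.3476
step 3: x_pred=-3.3247  r=8.3247  x^+=-0.6191  v^+=-1.8675  a^+=-0.4683
step 4: x_pred=-1.8454  r=3.3654  x^+=-0.7517  v^+=-1.4414  a^+=0.2914
step 5: x_pred=-1.5767  r=0.7967  x^+=-1.3178  v^+=-1.0952  a^+=0.4713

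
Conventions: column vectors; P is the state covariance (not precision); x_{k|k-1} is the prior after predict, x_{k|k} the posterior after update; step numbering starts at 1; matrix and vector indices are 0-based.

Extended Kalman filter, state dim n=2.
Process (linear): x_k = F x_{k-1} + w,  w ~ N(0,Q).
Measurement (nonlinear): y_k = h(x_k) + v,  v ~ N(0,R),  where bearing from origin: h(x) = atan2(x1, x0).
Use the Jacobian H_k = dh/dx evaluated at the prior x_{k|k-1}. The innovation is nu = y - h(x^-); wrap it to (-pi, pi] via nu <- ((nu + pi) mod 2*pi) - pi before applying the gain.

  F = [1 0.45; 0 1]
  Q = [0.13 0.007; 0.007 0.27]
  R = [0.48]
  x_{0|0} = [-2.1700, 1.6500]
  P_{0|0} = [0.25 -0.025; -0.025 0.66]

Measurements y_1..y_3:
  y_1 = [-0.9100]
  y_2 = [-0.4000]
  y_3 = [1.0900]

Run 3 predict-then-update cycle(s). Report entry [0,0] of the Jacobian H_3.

step 1: x^-=[-1.4275, 1.6500]  P^-=[0.4912 0.2790; 0.2790 0.9300]  H_jac=[-0.3466 -0.2999]  S=[0.6806]  K=[-0.3730; -0.5518]  nu=[3.0892]  x^+=[-2.5799, -0.0547]  P^+=[0.3964 0.1389; 0.1389 0.7227]
step 2: x^-=[-2.6045, -0.0547]  P^-=[0.7978 0.4711; 0.4711 0.9927]  H_jac=[0.0081 -0.3838]  S=[0.6234]  K=[-0.2797; -0.6051]  nu=[2.7206]  x^+=[-3.3656, -1.7009]  P^+=[0.7490 0.3656; 0.3656 0.7645]
step 3: x^-=[-4.1310, -1.7009]  P^-=[1.3629 0.7166; 0.7166 1.0345]  H_jac=[0.0852 -0.2070]  S=[0.5089]  K=[-0.0632; -0.3007]  nu=[-2.4422]  x^+=[-3.9766, -0.9665]  P^+=[1.3608 0.7069; 0.7069 0.9885]

H_jac[0,0] = 0.0852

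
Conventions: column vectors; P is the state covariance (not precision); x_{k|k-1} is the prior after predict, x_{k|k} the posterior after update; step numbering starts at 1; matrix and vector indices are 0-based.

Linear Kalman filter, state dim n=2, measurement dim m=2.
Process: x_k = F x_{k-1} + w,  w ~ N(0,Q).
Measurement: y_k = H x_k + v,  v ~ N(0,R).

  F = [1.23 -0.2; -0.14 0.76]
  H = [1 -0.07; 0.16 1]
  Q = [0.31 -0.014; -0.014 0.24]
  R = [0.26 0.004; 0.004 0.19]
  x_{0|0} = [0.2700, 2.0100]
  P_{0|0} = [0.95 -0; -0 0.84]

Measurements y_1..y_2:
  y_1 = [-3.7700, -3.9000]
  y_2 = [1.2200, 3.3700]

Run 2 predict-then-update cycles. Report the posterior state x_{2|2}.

step 1: x^-=[-0.0699, 1.4898]  P^-=[1.7809 -0.3053; -0.3053 0.7438]  S=[2.0872 -0.0650; -0.0650 0.8817]  K=[0.8647 0.0407; -0.1470 0.7774]  nu=[-3.5958, -5.3786]  x^+=[-3.3980, -2.1628]  P^+=[0.2233 -0.0245; -0.0245 0.1510]
step 2: x^-=[-3.7470, -1.1680]  P^-=[0.6659 -0.0990; -0.0990 0.3368]  S=[0.9414 -0.0110; -0.0110 0.5122]  K=[0.7151 0.0300; -0.1230 0.6241]  nu=[4.8852, 5.1375]  x^+=[-0.0998, 1.4374]  P^+=[0.1846 -0.0210; -0.0210 0.1214]

x_post = [-0.0998, 1.4374]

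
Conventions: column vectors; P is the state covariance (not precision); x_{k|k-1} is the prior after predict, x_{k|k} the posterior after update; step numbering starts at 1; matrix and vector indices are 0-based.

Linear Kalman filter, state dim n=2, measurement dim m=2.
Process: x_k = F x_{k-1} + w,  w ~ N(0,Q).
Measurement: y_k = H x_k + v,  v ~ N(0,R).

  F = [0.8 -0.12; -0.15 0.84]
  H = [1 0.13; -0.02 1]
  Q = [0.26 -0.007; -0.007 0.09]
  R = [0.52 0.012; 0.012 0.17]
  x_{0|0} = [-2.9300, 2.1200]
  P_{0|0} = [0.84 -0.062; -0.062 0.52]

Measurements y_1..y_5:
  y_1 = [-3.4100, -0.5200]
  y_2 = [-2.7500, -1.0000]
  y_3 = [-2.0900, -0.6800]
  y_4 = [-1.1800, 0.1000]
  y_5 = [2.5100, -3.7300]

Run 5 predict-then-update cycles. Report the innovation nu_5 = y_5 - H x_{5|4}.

innov = [3.5267, -3.9845]

step 1: x^-=[-2.5984, 2.2203]  P^-=[0.8170 -0.2030; -0.2030 0.4914]  S=[1.2925 -0.1429; -0.1429 0.6699]  K=[0.5894 -0.2017; -0.0265 0.7340]  nu=[-1.1002, -2.7923]  x^+=[-2.6837, 0.1998]  P^+=[0.3068 -0.0211; -0.0211 0.1240]
step 2: x^-=[-2.1709, 0.5704]  P^-=[0.4622 -0.0709; -0.0709 0.1897]  S=[0.9670 -0.0433; -0.0433 0.3628]  K=[0.4610 -0.1659; -0.0243 0.5241]  nu=[-0.6532, -1.6138]  x^+=[-2.2044, -0.2594]  P^+=[0.2401 -0.0179; -0.0179 0.0884]
step 3: x^-=[-1.7324, 0.1127]  P^-=[0.4183 -0.0570; -0.0570 0.1623]  S=[0.9263 -0.0322; -0.0322 0.3348]  K=[0.4383 -0.1533; -0.0219 0.4862]  nu=[-0.3722, -0.8274]  x^+=[-1.7687, -0.2813]  P^+=[0.2282 -0.0162; -0.0162 0.0821]
step 4: x^-=[-1.3812, 0.0290]  P^-=[0.4103 -0.0539; -0.0539 0.1571]  S=[0.9190 -0.0295; -0.0295 0.3294]  K=[0.4341 -0.1495; -0.0210 0.4783]  nu=[0.1975, 0.0434]  x^+=[-1.3020, 0.0456]  P^+=[0.2260 -0.0157; -0.0157 0.0807]
step 5: x^-=[-1.0471, 0.2336]  P^-=[0.4088 -0.0531; -0.0531 0.1560]  S=[0.9176 -0.0288; -0.0288 0.3283]  K=[0.4333 -0.1485; -0.0208 0.4766]  nu=[3.5267, -3.9845]  x^+=[1.0729, -1.7388]  P^+=[0.2256 -0.0155; -0.0155 0.0805]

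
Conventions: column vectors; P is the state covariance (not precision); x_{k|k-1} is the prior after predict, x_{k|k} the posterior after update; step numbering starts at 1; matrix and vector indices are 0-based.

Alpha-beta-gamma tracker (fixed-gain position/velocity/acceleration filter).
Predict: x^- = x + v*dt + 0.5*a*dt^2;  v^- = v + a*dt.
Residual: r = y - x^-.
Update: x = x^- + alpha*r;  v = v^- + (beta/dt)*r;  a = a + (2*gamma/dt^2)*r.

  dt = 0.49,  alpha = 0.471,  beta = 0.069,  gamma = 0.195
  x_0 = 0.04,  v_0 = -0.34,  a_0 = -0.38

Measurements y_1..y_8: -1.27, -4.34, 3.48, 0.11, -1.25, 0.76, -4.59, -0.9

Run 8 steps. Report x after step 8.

step 1: x_pred=-0.1722  r=-1.0978  x^+=-0.6893  v^+=-0.6808  a^+=-2.1632
step 2: x_pred=-1.2825  r=-3.0575  x^+=-2.7226  v^+=-2.1713  a^+=-7.1294
step 3: x_pred=-4.6424  r=8.1224  x^+=-0.8168  v^+=-4.5209  a^+=6.0640
step 4: x_pred=-2.3040  r=2.4140  x^+=-1.1670  v^+=-1.2096  a^+=9.9852
step 5: x_pred=-0.5610  r=-0.6890  x^+=-0.8855  v^+=3.5861  a^+=8.8660
step 6: x_pred=1.9360  r=-1.1760  x^+=1.3821  v^+=7.7648  a^+=6.9558
step 7: x_pred=6.0219  r=-10.6119  x^+=1.0237  v^+=9.6789  a^+=-10.2814
step 8: x_pred=4.5321  r=-5.4321  x^+=1.9736  v^+=3.8761  a^+=-19.1048

x_post = 1.9736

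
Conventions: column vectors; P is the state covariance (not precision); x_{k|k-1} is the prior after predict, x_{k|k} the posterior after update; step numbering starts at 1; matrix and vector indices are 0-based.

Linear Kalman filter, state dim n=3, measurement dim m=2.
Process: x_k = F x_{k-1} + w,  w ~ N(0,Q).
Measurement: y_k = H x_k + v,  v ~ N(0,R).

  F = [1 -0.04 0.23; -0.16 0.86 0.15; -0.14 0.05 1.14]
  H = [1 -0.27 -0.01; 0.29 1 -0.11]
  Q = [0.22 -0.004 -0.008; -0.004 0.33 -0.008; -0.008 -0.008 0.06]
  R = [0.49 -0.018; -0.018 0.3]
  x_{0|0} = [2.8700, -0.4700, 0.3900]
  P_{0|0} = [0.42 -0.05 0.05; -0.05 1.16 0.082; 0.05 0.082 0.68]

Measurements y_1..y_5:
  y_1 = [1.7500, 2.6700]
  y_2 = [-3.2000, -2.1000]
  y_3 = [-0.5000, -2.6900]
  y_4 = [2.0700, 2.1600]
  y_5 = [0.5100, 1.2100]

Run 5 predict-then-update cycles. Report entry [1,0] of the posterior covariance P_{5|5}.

step 1: x^-=[2.9785, -0.8049, 0.0193]  P^-=[0.7033 -0.1096 0.1590; -0.1096 1.2465 0.2448; 0.1590 0.2448 0.9489]  S=[1.3416 -0.2637; -0.2637 1.4896]  K=[0.5753 0.1535; -0.1840 0.7648; 0.0899 0.1412]  nu=[-1.4456, 2.6133]  x^+=[2.5479, 1.4599, 0.2582]  P^+=[0.2708 -0.0338 0.0824; -0.0338 0.2555 0.1175; 0.0824 0.1175 0.9151]
step 2: x^-=[2.5489, 0.8865, 0.0106]  P^-=[0.5781 -0.0220 0.2789; -0.0220 0.5821 0.2692; 0.2789 0.2692 1.2428]  S=[1.1184 -0.0526; -0.0526 0.8560]  K=[0.5275 0.1668; -0.1330 0.6298; 0.1855 0.2607]  nu=[-5.5094, -3.7245]  x^+=[-0.9786, -0.7268, -1.9824]  P^+=[0.2523 -0.0171 0.1411; -0.0171 0.2140 0.1606; 0.1411 0.1606 1.1512]
step 3: x^-=[-1.4055, -0.7658, -2.1592]  P^-=[0.5968 0.0199 0.4080; 0.0199 0.5600 0.3358; 0.4080 0.3358 1.5351]  S=[1.1107 -0.0155; -0.0155 0.8404]  K=[0.5314 0.1861; -0.1125 0.6272; 0.2767 0.3446]  nu=[0.6772, -1.7541]  x^+=[-1.3720, -1.9421, -2.5763]  P^+=[0.2571 -0.0069 0.1944; -0.0069 0.2132 0.1909; 0.1944 0.1909 1.3533]
step 4: x^-=[-1.8869, -1.8371, -2.8420]  P^-=[0.6355 0.0468 0.5189; 0.0468 0.5665 0.3882; 0.5189 0.3882 1.7841]  S=[1.1334 0.0075; 0.0075 0.8502]  K=[0.5436 0.1999; -0.1013 0.6330; 0.3469 0.3997]  nu=[3.4325, 4.2317]  x^+=[0.8251, 0.4939, 0.0404]  P^+=[0.2649 -0.0008 0.2350; -0.0008 0.2152 0.2116; 0.2350 0.2116 1.5097]
step 5: x^-=[0.8146, 0.2988, -0.0448]  P^-=[0.6694 0.0648 0.6034; 0.0648 0.5735 0.4267; 0.6034 0.4267 1.9769]  S=[1.1567 0.0235; 0.0235 0.8589]  K=[0.5542 0.2090; -0.0945 0.6375; 0.3962 0.4365]  nu=[-0.2244, 0.6701]  x^+=[0.8303, 0.7471, 0.1588]  P^+=[0.2712 0.0031 0.2635; 0.0031 0.2169 0.2260; 0.2635 0.2260 1.6236]

P_post[1,0] = 0.0031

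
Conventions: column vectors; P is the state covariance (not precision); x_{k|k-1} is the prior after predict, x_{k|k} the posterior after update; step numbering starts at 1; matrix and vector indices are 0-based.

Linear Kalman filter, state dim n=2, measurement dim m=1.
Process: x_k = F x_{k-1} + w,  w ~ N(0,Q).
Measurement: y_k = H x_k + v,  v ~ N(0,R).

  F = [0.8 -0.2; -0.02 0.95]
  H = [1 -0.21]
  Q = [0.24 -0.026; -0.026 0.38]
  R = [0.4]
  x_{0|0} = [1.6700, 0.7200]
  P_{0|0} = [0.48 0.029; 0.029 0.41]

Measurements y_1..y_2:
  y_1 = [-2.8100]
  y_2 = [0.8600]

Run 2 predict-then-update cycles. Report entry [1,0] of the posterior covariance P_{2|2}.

step 1: x^-=[1.1920, 0.6506]  P^-=[0.5543 -0.0894; -0.0894 0.7491]  S=[1.0249]  K=[0.5592; -0.2407]  nu=[-3.8654]  x^+=[-0.9694, 1.5812]  P^+=[0.2339 0.0485; 0.0485 0.6897]
step 2: x^-=[-1.0917, 1.5215]  P^-=[0.4017 -0.1237; -0.1237 1.0007]  S=[0.8978]  K=[0.4764; -0.3718]  nu=[2.2713]  x^+=[-0.0098, 0.6769]  P^+=[0.1980 0.0353; 0.0353 0.8766]

P_post[1,0] = 0.0353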